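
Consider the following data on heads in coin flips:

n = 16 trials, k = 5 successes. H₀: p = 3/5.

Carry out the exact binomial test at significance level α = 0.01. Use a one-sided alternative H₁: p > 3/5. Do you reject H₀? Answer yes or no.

Exact binomial: n=16, k=5, p₀=3/5=0.6000
P(X≥5) from Σ C(n,i)·p₀^i·(1−p₀)^(n−i)
p-value (one-sided, H₁ greater) = 0.99510
At α=0.01: p ≥ α → fail to reject H₀

reject H₀: no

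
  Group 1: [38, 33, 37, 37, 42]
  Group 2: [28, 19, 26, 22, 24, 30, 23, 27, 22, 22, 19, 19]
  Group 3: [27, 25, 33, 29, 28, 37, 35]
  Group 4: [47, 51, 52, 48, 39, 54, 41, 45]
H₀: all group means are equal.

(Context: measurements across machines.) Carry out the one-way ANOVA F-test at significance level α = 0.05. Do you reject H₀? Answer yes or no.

reject H₀: yes

Group means [37.40, 23.42, 30.57, 47.12], grand mean 33.094
SSB = Σnᵢ(x̄ᵢ−x̄)² = 2836.013; SSW = ΣΣ(x−x̄ᵢ)² = 504.706
MSB = 2836.013/3 = 945.3376; MSW = 504.706/28 = 18.0252
F = MSB/MSW = 52.4453
df = (3, 28)
p-value (upper-tail) = 0.00000
At α=0.05: p < α → reject H₀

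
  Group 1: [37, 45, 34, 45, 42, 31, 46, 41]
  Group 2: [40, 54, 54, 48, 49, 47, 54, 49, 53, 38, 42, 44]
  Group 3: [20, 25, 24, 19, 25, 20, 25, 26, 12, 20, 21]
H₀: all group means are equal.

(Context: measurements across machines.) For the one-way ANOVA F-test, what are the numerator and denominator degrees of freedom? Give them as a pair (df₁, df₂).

k = 3 groups, N = 31 total
df = (k−1, N−k) = (3−1, 31−3) = (2, 28)

degrees of freedom = [2, 28]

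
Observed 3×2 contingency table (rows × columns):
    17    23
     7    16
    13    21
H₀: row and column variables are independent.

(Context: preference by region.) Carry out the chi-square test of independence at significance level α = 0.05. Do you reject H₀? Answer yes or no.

Row totals [40, 23, 34], col totals [37, 60], n=97
χ² = (17−15.26)²/15.26 + (23−24.74)²/24.74 + (7−8.77)²/8.77 + (16−14.23)²/14.23 + (13−12.97)²/12.97 + (21−21.03)²/21.03 = 0.9011
df = 2
p-value (upper-tail) = 0.63726
At α=0.05: p ≥ α → fail to reject H₀

reject H₀: no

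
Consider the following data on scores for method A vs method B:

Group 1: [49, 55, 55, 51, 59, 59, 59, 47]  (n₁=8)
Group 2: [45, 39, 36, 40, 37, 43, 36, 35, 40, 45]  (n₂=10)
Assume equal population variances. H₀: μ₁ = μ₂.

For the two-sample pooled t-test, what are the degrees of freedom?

df = n₁ + n₂ − 2 = 8 + 10 − 2 = 16

degrees of freedom = 16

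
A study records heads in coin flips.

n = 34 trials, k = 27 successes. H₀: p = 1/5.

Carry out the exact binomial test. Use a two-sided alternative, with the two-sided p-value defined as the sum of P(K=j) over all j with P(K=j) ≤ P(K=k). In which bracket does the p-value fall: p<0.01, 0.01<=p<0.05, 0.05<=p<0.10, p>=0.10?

Exact binomial: n=34, k=27, p₀=1/5=0.2000
P(X=j) = C(n,j)·p₀^j·(1−p₀)^(n−j); p = Σ P(X=j) over j with P(X=j) ≤ P(X=27)
p-value (two-sided) = 0.00000
→ bracket: p<0.01

p-value bracket: p<0.01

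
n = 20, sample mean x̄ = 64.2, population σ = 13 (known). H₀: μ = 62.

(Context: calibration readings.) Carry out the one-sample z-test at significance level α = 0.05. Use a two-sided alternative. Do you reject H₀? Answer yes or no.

reject H₀: no

SE = σ/√n = 13/√20 = 2.9069
z = (x̄−μ₀)/SE = (64.2−62)/2.9069 = 0.7568
p-value (two-sided) = 0.44916
At α=0.05: p ≥ α → fail to reject H₀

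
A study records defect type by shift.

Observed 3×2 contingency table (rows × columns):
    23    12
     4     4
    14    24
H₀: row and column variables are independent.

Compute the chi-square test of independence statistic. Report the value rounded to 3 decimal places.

test statistic = 6.077

Row totals [35, 8, 38], col totals [41, 40], n=81
χ² = (23−17.72)²/17.72 + (12−17.28)²/17.28 + (4−4.05)²/4.05 + (4−3.95)²/3.95 + (14−19.23)²/19.23 + (24−18.77)²/18.77 = 6.0773
df = 2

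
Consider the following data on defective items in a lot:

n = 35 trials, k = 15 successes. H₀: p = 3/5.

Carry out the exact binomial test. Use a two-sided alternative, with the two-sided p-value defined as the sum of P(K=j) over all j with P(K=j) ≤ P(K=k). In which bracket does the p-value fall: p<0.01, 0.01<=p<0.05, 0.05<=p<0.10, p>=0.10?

Exact binomial: n=35, k=15, p₀=3/5=0.6000
P(X=j) = C(n,j)·p₀^j·(1−p₀)^(n−j); p = Σ P(X=j) over j with P(X=j) ≤ P(X=15)
p-value (two-sided) = 0.05600
→ bracket: 0.05<=p<0.10

p-value bracket: 0.05<=p<0.10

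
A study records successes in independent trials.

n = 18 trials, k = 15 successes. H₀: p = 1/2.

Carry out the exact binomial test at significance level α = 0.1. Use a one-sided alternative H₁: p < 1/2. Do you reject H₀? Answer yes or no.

Exact binomial: n=18, k=15, p₀=1/2=0.5000
P(X≤15) from Σ C(n,i)·p₀^i·(1−p₀)^(n−i)
p-value (one-sided, H₁ less) = 0.99934
At α=0.1: p ≥ α → fail to reject H₀

reject H₀: no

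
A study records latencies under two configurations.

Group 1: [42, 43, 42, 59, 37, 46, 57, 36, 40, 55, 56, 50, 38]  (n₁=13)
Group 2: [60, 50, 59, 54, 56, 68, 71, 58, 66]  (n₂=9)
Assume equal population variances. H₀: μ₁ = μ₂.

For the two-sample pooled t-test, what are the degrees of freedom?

degrees of freedom = 20

df = n₁ + n₂ − 2 = 13 + 9 − 2 = 20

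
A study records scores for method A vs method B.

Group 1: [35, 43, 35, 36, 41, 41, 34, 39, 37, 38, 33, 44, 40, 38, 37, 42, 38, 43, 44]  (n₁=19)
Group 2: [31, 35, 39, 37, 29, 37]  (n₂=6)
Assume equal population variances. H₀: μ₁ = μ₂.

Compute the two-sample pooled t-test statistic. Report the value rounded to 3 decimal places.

x̄₁=38.842, s₁=3.436, n₁=19
x̄₂=34.667, s₂=3.882, n₂=6
s_p² = [18·3.436² + 5·3.882²]/23 = 12.5156
SE = √(s_p²·(1/19+1/6)) = 1.6567
t = (38.842−34.667)/1.6567 = 2.5203
df = 23

test statistic = 2.520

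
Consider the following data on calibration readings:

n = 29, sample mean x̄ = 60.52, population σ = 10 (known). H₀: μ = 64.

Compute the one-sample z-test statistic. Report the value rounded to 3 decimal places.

test statistic = -1.874

SE = σ/√n = 10/√29 = 1.8570
z = (x̄−μ₀)/SE = (60.52−64)/1.8570 = -1.8740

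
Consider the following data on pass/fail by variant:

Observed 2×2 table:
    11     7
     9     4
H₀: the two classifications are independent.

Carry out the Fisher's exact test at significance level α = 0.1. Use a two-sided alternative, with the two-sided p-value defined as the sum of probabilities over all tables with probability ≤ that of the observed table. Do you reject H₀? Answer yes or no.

reject H₀: no

Margins: r₁=18, r₂=13, c₁=20, c₂=11, n=31
p_obs = C(18,11)·C(13,9)/C(31,20); sum pmf over tables with pmf ≤ p_obs
p-value (two-sided) = 0.71783
At α=0.1: p ≥ α → fail to reject H₀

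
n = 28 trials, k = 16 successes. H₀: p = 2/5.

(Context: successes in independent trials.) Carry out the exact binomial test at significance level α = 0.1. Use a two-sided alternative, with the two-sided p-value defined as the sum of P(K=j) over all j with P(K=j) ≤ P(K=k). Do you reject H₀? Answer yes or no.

reject H₀: yes

Exact binomial: n=28, k=16, p₀=2/5=0.4000
P(X=j) = C(n,j)·p₀^j·(1−p₀)^(n−j); p = Σ P(X=j) over j with P(X=j) ≤ P(X=16)
p-value (two-sided) = 0.08140
At α=0.1: p < α → reject H₀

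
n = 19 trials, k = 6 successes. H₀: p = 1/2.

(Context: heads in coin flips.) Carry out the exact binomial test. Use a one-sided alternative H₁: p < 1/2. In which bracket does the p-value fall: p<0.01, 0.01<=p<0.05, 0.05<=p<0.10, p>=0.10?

Exact binomial: n=19, k=6, p₀=1/2=0.5000
P(X≤6) from Σ C(n,i)·p₀^i·(1−p₀)^(n−i)
p-value (one-sided, H₁ less) = 0.08353
→ bracket: 0.05<=p<0.10

p-value bracket: 0.05<=p<0.10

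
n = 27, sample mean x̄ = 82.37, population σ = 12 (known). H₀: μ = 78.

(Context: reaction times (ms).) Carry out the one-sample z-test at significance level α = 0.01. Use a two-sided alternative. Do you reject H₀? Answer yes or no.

SE = σ/√n = 12/√27 = 2.3094
z = (x̄−μ₀)/SE = (82.37−78)/2.3094 = 1.8923
p-value (two-sided) = 0.05846
At α=0.01: p ≥ α → fail to reject H₀

reject H₀: no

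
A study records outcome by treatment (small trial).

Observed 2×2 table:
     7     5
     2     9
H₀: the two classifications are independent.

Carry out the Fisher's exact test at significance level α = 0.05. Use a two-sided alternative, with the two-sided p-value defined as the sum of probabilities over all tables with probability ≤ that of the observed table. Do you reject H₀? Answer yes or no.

Margins: r₁=12, r₂=11, c₁=9, c₂=14, n=23
p_obs = C(12,7)·C(11,2)/C(23,9); sum pmf over tables with pmf ≤ p_obs
p-value (two-sided) = 0.08938
At α=0.05: p ≥ α → fail to reject H₀

reject H₀: no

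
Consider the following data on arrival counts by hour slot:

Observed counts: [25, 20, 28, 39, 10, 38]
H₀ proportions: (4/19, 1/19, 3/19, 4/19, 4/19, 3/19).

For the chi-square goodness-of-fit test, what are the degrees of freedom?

degrees of freedom = 5

df = k − 1 = 6 − 1 = 5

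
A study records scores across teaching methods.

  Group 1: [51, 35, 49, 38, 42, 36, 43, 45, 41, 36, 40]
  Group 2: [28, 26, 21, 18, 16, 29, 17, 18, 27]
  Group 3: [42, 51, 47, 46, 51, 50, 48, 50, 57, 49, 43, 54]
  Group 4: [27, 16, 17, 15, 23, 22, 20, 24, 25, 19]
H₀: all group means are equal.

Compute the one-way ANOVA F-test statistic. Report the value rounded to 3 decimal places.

Group means [41.45, 22.22, 49.00, 20.80], grand mean 34.571
SSB = Σnᵢ(x̄ᵢ−x̄)² = 6288.403; SSW = ΣΣ(x−x̄ᵢ)² = 843.883
MSB = 6288.403/3 = 2096.1343; MSW = 843.883/38 = 22.2074
F = MSB/MSW = 94.3888
df = (3, 38)

test statistic = 94.389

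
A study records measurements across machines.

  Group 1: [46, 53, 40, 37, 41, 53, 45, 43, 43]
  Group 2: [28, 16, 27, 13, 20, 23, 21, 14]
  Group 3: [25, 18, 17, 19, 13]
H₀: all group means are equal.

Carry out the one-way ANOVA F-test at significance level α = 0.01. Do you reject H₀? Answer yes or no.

Group means [44.56, 20.25, 18.40], grand mean 29.773
SSB = Σnᵢ(x̄ᵢ−x̄)² = 3338.941; SSW = ΣΣ(x−x̄ᵢ)² = 538.922
MSB = 3338.941/2 = 1669.4707; MSW = 538.922/19 = 28.3643
F = MSB/MSW = 58.8581
df = (2, 19)
p-value (upper-tail) = 0.00000
At α=0.01: p < α → reject H₀

reject H₀: yes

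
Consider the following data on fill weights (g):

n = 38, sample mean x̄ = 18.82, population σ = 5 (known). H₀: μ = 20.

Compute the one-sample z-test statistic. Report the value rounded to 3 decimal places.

SE = σ/√n = 5/√38 = 0.8111
z = (x̄−μ₀)/SE = (18.82−20)/0.8111 = -1.4548

test statistic = -1.455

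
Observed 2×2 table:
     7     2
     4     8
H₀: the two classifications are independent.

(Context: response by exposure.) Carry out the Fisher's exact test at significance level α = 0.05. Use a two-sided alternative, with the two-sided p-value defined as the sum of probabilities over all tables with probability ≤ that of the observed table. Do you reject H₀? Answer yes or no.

Margins: r₁=9, r₂=12, c₁=11, c₂=10, n=21
p_obs = C(9,7)·C(12,4)/C(21,11); sum pmf over tables with pmf ≤ p_obs
p-value (two-sided) = 0.08050
At α=0.05: p ≥ α → fail to reject H₀

reject H₀: no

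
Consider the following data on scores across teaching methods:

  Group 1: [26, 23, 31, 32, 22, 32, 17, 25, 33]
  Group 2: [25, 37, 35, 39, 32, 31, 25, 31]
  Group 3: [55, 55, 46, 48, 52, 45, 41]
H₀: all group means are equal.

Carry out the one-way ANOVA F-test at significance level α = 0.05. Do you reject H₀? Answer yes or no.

Group means [26.78, 31.88, 48.86], grand mean 34.917
SSB = Σnᵢ(x̄ᵢ−x̄)² = 2030.546; SSW = ΣΣ(x−x̄ᵢ)² = 601.288
MSB = 2030.546/2 = 1015.2728; MSW = 601.288/21 = 28.6327
F = MSB/MSW = 35.4584
df = (2, 21)
p-value (upper-tail) = 0.00000
At α=0.05: p < α → reject H₀

reject H₀: yes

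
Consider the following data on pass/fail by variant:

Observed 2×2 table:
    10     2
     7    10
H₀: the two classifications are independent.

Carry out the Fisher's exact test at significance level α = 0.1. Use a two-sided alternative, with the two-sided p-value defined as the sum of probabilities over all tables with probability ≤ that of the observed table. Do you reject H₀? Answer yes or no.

Margins: r₁=12, r₂=17, c₁=17, c₂=12, n=29
p_obs = C(12,10)·C(17,7)/C(29,17); sum pmf over tables with pmf ≤ p_obs
p-value (two-sided) = 0.05348
At α=0.1: p < α → reject H₀

reject H₀: yes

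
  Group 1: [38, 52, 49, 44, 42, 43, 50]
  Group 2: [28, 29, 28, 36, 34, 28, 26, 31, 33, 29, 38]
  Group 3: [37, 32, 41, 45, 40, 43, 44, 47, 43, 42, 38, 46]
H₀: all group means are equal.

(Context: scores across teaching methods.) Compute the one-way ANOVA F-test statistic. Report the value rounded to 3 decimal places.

test statistic = 29.241

Group means [45.43, 30.91, 41.50], grand mean 38.533
SSB = Σnᵢ(x̄ᵢ−x̄)² = 1077.843; SSW = ΣΣ(x−x̄ᵢ)² = 497.623
MSB = 1077.843/2 = 538.9216; MSW = 497.623/27 = 18.4305
F = MSB/MSW = 29.2408
df = (2, 27)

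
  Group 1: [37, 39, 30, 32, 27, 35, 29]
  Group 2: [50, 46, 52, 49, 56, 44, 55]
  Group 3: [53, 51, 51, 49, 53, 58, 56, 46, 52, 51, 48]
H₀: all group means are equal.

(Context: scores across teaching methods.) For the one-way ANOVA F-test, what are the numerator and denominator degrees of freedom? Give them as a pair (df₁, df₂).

degrees of freedom = [2, 22]

k = 3 groups, N = 25 total
df = (k−1, N−k) = (3−1, 25−3) = (2, 22)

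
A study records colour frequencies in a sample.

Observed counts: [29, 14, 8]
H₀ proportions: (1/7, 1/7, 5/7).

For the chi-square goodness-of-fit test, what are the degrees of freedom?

degrees of freedom = 2

df = k − 1 = 3 − 1 = 2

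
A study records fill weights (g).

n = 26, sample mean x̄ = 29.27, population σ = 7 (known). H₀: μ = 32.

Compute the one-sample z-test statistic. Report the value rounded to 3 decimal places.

SE = σ/√n = 7/√26 = 1.3728
z = (x̄−μ₀)/SE = (29.27−32)/1.3728 = -1.9886

test statistic = -1.989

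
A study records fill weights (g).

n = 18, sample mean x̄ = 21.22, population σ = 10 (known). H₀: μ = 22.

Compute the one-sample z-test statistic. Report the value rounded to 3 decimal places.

test statistic = -0.331

SE = σ/√n = 10/√18 = 2.3570
z = (x̄−μ₀)/SE = (21.22−22)/2.3570 = -0.3309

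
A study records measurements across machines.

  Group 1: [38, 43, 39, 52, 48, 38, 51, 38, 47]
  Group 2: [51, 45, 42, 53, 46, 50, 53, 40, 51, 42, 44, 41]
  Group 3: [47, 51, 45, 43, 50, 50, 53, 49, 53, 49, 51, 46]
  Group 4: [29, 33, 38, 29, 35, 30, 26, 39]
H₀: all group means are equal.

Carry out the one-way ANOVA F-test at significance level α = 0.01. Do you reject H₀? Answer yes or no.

Group means [43.78, 46.50, 48.92, 32.38], grand mean 43.854
SSB = Σnᵢ(x̄ᵢ−x̄)² = 1445.775; SSW = ΣΣ(x−x̄ᵢ)² = 789.347
MSB = 1445.775/3 = 481.9249; MSW = 789.347/37 = 21.3337
F = MSB/MSW = 22.5898
df = (3, 37)
p-value (upper-tail) = 0.00000
At α=0.01: p < α → reject H₀

reject H₀: yes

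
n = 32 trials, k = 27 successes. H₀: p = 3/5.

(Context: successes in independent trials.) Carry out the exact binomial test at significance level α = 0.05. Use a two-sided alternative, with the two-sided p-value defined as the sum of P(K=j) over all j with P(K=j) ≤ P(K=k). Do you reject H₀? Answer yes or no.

Exact binomial: n=32, k=27, p₀=3/5=0.6000
P(X=j) = C(n,j)·p₀^j·(1−p₀)^(n−j); p = Σ P(X=j) over j with P(X=j) ≤ P(X=27)
p-value (two-sided) = 0.00582
At α=0.05: p < α → reject H₀

reject H₀: yes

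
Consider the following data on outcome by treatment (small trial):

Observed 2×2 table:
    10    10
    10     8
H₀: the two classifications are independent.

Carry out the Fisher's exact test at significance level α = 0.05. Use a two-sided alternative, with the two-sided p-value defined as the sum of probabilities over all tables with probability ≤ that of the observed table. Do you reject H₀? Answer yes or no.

reject H₀: no

Margins: r₁=20, r₂=18, c₁=20, c₂=18, n=38
p_obs = C(20,10)·C(18,10)/C(38,20); sum pmf over tables with pmf ≤ p_obs
p-value (two-sided) = 0.75680
At α=0.05: p ≥ α → fail to reject H₀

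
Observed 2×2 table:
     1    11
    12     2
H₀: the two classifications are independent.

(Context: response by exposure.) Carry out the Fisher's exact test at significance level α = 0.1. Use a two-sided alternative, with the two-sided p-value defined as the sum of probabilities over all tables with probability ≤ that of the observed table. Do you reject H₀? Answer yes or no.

reject H₀: yes

Margins: r₁=12, r₂=14, c₁=13, c₂=13, n=26
p_obs = C(12,1)·C(14,12)/C(26,13); sum pmf over tables with pmf ≤ p_obs
p-value (two-sided) = 0.00021
At α=0.1: p < α → reject H₀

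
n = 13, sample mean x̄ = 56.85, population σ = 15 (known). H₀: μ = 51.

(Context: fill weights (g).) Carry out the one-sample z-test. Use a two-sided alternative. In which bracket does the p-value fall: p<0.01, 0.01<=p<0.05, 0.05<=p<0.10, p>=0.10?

p-value bracket: p>=0.10

SE = σ/√n = 15/√13 = 4.1603
z = (x̄−μ₀)/SE = (56.85−51)/4.1603 = 1.4062
p-value (two-sided) = 0.15968
→ bracket: p>=0.10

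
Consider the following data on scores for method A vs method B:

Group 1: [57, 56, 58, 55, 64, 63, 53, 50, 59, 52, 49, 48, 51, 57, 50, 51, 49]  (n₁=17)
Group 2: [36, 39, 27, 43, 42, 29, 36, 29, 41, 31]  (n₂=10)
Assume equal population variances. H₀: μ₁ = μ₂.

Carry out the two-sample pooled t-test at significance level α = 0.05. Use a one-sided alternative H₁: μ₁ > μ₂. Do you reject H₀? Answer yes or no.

reject H₀: yes

x̄₁=54.235, s₁=4.906, n₁=17
x̄₂=35.300, s₂=5.945, n₂=10
s_p² = [16·4.906² + 9·5.945²]/25 = 28.1264
SE = √(s_p²·(1/17+1/10)) = 2.1136
t = (54.235−35.300)/2.1136 = 8.9590
df = 25
p-value (one-sided, H₁ greater) = 0.00000
At α=0.05: p < α → reject H₀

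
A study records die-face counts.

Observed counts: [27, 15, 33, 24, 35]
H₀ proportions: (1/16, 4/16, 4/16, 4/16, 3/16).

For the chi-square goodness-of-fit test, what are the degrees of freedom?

df = k − 1 = 5 − 1 = 4

degrees of freedom = 4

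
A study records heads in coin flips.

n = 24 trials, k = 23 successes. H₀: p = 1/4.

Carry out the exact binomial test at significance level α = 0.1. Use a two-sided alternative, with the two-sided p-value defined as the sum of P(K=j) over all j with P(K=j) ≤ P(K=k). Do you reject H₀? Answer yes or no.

reject H₀: yes

Exact binomial: n=24, k=23, p₀=1/4=0.2500
P(X=j) = C(n,j)·p₀^j·(1−p₀)^(n−j); p = Σ P(X=j) over j with P(X=j) ≤ P(X=23)
p-value (two-sided) = 0.00000
At α=0.1: p < α → reject H₀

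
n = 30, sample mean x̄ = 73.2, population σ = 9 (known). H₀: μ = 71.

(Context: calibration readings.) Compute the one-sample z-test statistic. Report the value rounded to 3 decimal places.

test statistic = 1.339

SE = σ/√n = 9/√30 = 1.6432
z = (x̄−μ₀)/SE = (73.2−71)/1.6432 = 1.3389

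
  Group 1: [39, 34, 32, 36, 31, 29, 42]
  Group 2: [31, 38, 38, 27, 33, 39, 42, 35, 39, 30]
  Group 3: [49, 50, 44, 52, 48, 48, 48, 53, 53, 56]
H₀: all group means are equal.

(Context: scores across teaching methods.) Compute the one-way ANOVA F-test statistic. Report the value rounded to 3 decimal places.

test statistic = 39.009

Group means [34.71, 35.20, 50.10], grand mean 40.593
SSB = Σnᵢ(x̄ᵢ−x̄)² = 1436.590; SSW = ΣΣ(x−x̄ᵢ)² = 441.929
MSB = 1436.590/2 = 718.2950; MSW = 441.929/24 = 18.4137
F = MSB/MSW = 39.0087
df = (2, 24)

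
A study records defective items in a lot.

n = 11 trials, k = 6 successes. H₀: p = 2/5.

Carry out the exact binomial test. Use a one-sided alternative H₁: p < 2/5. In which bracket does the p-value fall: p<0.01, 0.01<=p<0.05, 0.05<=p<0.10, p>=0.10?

p-value bracket: p>=0.10

Exact binomial: n=11, k=6, p₀=2/5=0.4000
P(X≤6) from Σ C(n,i)·p₀^i·(1−p₀)^(n−i)
p-value (one-sided, H₁ less) = 0.90065
→ bracket: p>=0.10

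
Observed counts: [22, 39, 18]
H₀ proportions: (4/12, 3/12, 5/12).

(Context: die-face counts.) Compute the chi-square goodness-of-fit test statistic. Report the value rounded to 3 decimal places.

n = 79; E_i = n·p_i = [26.33, 19.75, 32.92]
χ² = (22−26.33)²/26.33 + (39−19.75)²/19.75 + (18−32.92)²/32.92 = 26.2354
df = 2

test statistic = 26.235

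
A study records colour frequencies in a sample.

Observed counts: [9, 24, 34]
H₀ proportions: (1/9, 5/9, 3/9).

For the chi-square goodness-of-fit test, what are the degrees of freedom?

degrees of freedom = 2

df = k − 1 = 3 − 1 = 2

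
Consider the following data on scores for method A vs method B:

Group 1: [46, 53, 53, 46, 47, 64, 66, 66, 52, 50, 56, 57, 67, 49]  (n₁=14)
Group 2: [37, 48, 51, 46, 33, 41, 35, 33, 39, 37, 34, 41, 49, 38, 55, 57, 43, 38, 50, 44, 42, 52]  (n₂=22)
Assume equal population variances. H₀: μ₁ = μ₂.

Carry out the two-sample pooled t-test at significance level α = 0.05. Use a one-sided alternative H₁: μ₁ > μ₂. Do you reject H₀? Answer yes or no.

x̄₁=55.143, s₁=7.725, n₁=14
x̄₂=42.864, s₂=7.226, n₂=22
s_p² = [13·7.725² + 21·7.226²]/34 = 55.0678
SE = √(s_p²·(1/14+1/22)) = 2.5370
t = (55.143−42.864)/2.5370 = 4.8400
df = 34
p-value (one-sided, H₁ greater) = 0.00001
At α=0.05: p < α → reject H₀

reject H₀: yes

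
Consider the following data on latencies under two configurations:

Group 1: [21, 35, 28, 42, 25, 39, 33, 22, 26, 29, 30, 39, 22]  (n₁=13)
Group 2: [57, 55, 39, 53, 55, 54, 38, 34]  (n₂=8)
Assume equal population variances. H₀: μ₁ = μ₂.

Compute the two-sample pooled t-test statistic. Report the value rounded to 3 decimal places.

test statistic = -5.029

x̄₁=30.077, s₁=7.041, n₁=13
x̄₂=48.125, s₂=9.387, n₂=8
s_p² = [12·7.041² + 7·9.387²]/19 = 63.7788
SE = √(s_p²·(1/13+1/8)) = 3.5887
t = (30.077−48.125)/3.5887 = -5.0292
df = 19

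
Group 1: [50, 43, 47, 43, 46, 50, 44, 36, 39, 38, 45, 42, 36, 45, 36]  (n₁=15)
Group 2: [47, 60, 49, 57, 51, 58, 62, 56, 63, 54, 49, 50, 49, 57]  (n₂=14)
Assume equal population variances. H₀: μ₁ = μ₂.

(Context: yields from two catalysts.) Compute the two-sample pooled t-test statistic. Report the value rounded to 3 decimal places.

test statistic = -6.285

x̄₁=42.667, s₁=4.776, n₁=15
x̄₂=54.429, s₂=5.302, n₂=14
s_p² = [14·4.776² + 13·5.302²]/27 = 25.3616
SE = √(s_p²·(1/15+1/14)) = 1.8714
t = (42.667−54.429)/1.8714 = -6.2849
df = 27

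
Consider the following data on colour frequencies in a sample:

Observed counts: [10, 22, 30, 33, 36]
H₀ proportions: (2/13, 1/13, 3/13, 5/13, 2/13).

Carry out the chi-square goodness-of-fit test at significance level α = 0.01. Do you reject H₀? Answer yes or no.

reject H₀: yes

n = 131; E_i = n·p_i = [20.15, 10.08, 30.23, 50.38, 20.15]
χ² = (10−20.15)²/20.15 + (22−10.08)²/10.08 + (30−30.23)²/30.23 + (33−50.38)²/50.38 + (36−20.15)²/20.15 = 37.6824
df = 4
p-value (upper-tail) = 0.00000
At α=0.01: p < α → reject H₀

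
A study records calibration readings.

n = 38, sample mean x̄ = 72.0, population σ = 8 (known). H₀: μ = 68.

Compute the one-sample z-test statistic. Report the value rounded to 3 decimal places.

test statistic = 3.082

SE = σ/√n = 8/√38 = 1.2978
z = (x̄−μ₀)/SE = (72.0−68)/1.2978 = 3.0822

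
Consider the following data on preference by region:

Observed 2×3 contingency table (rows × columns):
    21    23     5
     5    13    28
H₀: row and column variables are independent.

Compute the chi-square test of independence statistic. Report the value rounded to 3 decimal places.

Row totals [49, 46], col totals [26, 36, 33], n=95
χ² = (21−13.41)²/13.41 + (23−18.57)²/18.57 + (5−17.02)²/17.02 + (5−12.59)²/12.59 + (13−17.43)²/17.43 + (28−15.98)²/15.98 = 28.5880
df = 2

test statistic = 28.588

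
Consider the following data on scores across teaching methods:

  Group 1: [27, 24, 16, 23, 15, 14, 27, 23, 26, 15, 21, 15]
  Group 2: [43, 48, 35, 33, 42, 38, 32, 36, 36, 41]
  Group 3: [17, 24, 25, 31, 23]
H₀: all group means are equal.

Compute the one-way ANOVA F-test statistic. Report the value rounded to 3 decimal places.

test statistic = 35.556

Group means [20.50, 38.40, 24.00], grand mean 27.778
SSB = Σnᵢ(x̄ᵢ−x̄)² = 1835.267; SSW = ΣΣ(x−x̄ᵢ)² = 619.400
MSB = 1835.267/2 = 917.6333; MSW = 619.400/24 = 25.8083
F = MSB/MSW = 35.5557
df = (2, 24)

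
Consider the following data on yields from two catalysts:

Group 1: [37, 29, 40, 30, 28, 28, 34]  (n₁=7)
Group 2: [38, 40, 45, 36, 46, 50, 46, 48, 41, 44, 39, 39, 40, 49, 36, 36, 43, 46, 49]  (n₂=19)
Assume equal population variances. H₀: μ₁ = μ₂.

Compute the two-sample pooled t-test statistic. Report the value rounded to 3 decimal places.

test statistic = -4.960

x̄₁=32.286, s₁=4.786, n₁=7
x̄₂=42.684, s₂=4.726, n₂=19
s_p² = [6·4.786² + 18·4.726²]/24 = 22.4806
SE = √(s_p²·(1/7+1/19)) = 2.0964
t = (32.286−42.684)/2.0964 = -4.9603
df = 24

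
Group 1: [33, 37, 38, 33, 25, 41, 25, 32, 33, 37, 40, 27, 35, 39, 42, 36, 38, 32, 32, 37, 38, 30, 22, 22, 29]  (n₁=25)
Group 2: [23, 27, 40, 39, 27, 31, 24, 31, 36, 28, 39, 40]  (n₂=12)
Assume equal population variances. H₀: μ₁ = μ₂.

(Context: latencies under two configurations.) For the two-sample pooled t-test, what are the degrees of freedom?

degrees of freedom = 35

df = n₁ + n₂ − 2 = 25 + 12 − 2 = 35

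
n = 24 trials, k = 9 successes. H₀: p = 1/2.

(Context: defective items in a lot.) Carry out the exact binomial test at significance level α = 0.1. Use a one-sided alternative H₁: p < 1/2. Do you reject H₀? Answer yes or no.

reject H₀: no

Exact binomial: n=24, k=9, p₀=1/2=0.5000
P(X≤9) from Σ C(n,i)·p₀^i·(1−p₀)^(n−i)
p-value (one-sided, H₁ less) = 0.15373
At α=0.1: p ≥ α → fail to reject H₀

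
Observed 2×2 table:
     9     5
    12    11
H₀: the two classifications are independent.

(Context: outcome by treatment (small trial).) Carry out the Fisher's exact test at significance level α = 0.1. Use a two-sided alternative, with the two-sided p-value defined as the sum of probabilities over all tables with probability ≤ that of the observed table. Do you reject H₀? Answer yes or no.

reject H₀: no

Margins: r₁=14, r₂=23, c₁=21, c₂=16, n=37
p_obs = C(14,9)·C(23,12)/C(37,21); sum pmf over tables with pmf ≤ p_obs
p-value (two-sided) = 0.51535
At α=0.1: p ≥ α → fail to reject H₀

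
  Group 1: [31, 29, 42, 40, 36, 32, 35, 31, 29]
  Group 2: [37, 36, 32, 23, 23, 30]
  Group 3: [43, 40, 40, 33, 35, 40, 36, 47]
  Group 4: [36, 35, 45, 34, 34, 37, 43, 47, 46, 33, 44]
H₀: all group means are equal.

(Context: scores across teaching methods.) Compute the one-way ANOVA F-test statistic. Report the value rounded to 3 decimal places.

Group means [33.89, 30.17, 39.25, 39.45], grand mean 36.294
SSB = Σnᵢ(x̄ᵢ−x̄)² = 457.109; SSW = ΣΣ(x−x̄ᵢ)² = 809.949
MSB = 457.109/3 = 152.3698; MSW = 809.949/30 = 26.9983
F = MSB/MSW = 5.6437
df = (3, 30)

test statistic = 5.644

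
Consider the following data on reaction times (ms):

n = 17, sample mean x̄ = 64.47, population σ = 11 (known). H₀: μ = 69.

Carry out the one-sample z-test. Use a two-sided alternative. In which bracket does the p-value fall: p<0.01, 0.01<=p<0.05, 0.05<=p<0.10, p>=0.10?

SE = σ/√n = 11/√17 = 2.6679
z = (x̄−μ₀)/SE = (64.47−69)/2.6679 = -1.6980
p-value (two-sided) = 0.08951
→ bracket: 0.05<=p<0.10

p-value bracket: 0.05<=p<0.10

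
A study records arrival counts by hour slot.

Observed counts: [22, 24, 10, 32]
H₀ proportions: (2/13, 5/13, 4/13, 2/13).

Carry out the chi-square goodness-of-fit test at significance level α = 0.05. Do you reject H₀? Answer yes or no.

reject H₀: yes

n = 88; E_i = n·p_i = [13.54, 33.85, 27.08, 13.54]
χ² = (22−13.54)²/13.54 + (24−33.85)²/33.85 + (10−27.08)²/27.08 + (32−13.54)²/13.54 = 44.0977
df = 3
p-value (upper-tail) = 0.00000
At α=0.05: p < α → reject H₀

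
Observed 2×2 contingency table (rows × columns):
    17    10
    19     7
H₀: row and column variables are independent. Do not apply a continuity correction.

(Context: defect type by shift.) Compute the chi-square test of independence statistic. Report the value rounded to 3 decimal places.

test statistic = 0.622

Row totals [27, 26], col totals [36, 17], n=53
χ² = (17−18.34)²/18.34 + (10−8.66)²/8.66 + (19−17.66)²/17.66 + (7−8.34)²/8.34 = 0.6219
df = 1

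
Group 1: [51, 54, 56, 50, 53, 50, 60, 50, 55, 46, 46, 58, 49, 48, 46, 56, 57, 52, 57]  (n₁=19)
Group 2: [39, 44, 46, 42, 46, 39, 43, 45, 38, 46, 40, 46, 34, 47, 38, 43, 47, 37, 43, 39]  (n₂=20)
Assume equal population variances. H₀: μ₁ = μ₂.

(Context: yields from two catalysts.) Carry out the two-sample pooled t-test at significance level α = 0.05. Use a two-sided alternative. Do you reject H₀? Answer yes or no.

x̄₁=52.316, s₁=4.347, n₁=19
x̄₂=42.100, s₂=3.851, n₂=20
s_p² = [18·4.347² + 19·3.851²]/37 = 16.8083
SE = √(s_p²·(1/19+1/20)) = 1.3134
t = (52.316−42.100)/1.3134 = 7.7780
df = 37
p-value (two-sided) = 0.00000
At α=0.05: p < α → reject H₀

reject H₀: yes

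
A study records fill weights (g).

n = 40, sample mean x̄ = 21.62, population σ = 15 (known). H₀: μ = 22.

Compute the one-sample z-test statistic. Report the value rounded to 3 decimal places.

SE = σ/√n = 15/√40 = 2.3717
z = (x̄−μ₀)/SE = (21.62−22)/2.3717 = -0.1602

test statistic = -0.160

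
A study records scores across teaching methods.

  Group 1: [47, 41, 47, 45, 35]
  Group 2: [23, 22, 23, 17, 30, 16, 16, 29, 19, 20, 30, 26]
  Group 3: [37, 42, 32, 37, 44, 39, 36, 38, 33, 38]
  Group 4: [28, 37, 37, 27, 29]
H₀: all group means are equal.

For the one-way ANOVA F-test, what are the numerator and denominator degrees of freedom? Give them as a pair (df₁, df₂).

k = 4 groups, N = 32 total
df = (k−1, N−k) = (4−1, 32−4) = (3, 28)

degrees of freedom = [3, 28]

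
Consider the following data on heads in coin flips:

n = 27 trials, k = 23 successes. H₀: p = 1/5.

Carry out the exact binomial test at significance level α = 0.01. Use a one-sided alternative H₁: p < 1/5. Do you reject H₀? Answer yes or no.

Exact binomial: n=27, k=23, p₀=1/5=0.2000
P(X≤23) from Σ C(n,i)·p₀^i·(1−p₀)^(n−i)
p-value (one-sided, H₁ less) = 1.00000
At α=0.01: p ≥ α → fail to reject H₀

reject H₀: no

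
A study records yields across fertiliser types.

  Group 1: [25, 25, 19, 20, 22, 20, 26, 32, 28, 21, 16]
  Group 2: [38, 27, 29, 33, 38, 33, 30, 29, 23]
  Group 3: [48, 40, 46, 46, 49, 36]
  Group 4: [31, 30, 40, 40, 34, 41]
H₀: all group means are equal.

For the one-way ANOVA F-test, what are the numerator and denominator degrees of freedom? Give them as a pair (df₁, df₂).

degrees of freedom = [3, 28]

k = 4 groups, N = 32 total
df = (k−1, N−k) = (4−1, 32−4) = (3, 28)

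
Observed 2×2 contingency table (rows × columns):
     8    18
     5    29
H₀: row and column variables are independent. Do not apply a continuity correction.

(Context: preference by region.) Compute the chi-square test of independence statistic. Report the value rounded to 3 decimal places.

Row totals [26, 34], col totals [13, 47], n=60
χ² = (8−5.63)²/5.63 + (18−20.37)²/20.37 + (5−7.37)²/7.37 + (29−26.63)²/26.63 = 2.2399
df = 1

test statistic = 2.240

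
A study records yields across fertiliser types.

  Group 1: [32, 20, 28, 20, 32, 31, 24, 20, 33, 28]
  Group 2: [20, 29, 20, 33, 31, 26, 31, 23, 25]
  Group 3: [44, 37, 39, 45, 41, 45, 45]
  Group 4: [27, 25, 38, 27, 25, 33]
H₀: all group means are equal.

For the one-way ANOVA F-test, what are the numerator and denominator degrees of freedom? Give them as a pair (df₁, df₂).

degrees of freedom = [3, 28]

k = 4 groups, N = 32 total
df = (k−1, N−k) = (4−1, 32−4) = (3, 28)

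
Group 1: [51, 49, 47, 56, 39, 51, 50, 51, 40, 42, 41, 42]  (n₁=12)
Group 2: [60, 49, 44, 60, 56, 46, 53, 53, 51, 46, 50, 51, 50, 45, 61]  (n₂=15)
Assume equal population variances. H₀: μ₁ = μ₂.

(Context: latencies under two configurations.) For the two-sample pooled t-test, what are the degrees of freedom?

degrees of freedom = 25

df = n₁ + n₂ − 2 = 12 + 15 − 2 = 25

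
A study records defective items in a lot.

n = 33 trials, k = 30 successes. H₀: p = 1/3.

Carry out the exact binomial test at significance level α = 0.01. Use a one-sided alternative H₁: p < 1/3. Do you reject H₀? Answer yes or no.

Exact binomial: n=33, k=30, p₀=1/3=0.3333
P(X≤30) from Σ C(n,i)·p₀^i·(1−p₀)^(n−i)
p-value (one-sided, H₁ less) = 1.00000
At α=0.01: p ≥ α → fail to reject H₀

reject H₀: no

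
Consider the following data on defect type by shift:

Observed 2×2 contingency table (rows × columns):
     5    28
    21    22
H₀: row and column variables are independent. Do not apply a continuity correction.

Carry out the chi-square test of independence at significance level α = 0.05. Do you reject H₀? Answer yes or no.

Row totals [33, 43], col totals [26, 50], n=76
χ² = (5−11.29)²/11.29 + (28−21.71)²/21.71 + (21−14.71)²/14.71 + (22−28.29)²/28.29 = 9.4133
df = 1
p-value (upper-tail) = 0.00215
At α=0.05: p < α → reject H₀

reject H₀: yes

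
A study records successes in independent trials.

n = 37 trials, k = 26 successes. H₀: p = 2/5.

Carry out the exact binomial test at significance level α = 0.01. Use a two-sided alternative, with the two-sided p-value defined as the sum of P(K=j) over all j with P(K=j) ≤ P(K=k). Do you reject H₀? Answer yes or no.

Exact binomial: n=37, k=26, p₀=2/5=0.4000
P(X=j) = C(n,j)·p₀^j·(1−p₀)^(n−j); p = Σ P(X=j) over j with P(X=j) ≤ P(X=26)
p-value (two-sided) = 0.00029
At α=0.01: p < α → reject H₀

reject H₀: yes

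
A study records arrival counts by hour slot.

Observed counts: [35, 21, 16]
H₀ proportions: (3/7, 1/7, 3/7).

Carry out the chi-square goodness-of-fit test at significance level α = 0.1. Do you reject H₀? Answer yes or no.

n = 72; E_i = n·p_i = [30.86, 10.29, 30.86]
χ² = (35−30.86)²/30.86 + (21−10.29)²/10.29 + (16−30.86)²/30.86 = 18.8704
df = 2
p-value (upper-tail) = 0.00008
At α=0.1: p < α → reject H₀

reject H₀: yes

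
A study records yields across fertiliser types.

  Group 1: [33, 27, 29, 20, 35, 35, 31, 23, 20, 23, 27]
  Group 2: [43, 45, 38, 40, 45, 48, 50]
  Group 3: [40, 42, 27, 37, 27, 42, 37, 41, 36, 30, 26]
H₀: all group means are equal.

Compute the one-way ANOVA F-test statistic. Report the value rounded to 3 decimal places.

test statistic = 18.800

Group means [27.55, 44.14, 35.00], grand mean 34.379
SSB = Σnᵢ(x̄ᵢ−x̄)² = 1185.243; SSW = ΣΣ(x−x̄ᵢ)² = 819.584
MSB = 1185.243/2 = 592.6216; MSW = 819.584/26 = 31.5225
F = MSB/MSW = 18.8000
df = (2, 26)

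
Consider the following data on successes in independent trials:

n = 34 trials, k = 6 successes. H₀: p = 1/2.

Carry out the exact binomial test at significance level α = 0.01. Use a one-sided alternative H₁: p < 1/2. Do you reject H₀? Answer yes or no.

Exact binomial: n=34, k=6, p₀=1/2=0.5000
P(X≤6) from Σ C(n,i)·p₀^i·(1−p₀)^(n−i)
p-value (one-sided, H₁ less) = 0.00010
At α=0.01: p < α → reject H₀

reject H₀: yes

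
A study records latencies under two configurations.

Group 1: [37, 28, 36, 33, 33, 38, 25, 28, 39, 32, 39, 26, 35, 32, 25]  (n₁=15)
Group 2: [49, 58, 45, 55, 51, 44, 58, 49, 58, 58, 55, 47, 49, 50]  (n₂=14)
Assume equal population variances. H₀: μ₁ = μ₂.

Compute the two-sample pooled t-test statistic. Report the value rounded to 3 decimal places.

x̄₁=32.400, s₁=4.997, n₁=15
x̄₂=51.857, s₂=5.051, n₂=14
s_p² = [14·4.997² + 13·5.051²]/27 = 25.2339
SE = √(s_p²·(1/15+1/14)) = 1.8667
t = (32.400−51.857)/1.8667 = -10.4231
df = 27

test statistic = -10.423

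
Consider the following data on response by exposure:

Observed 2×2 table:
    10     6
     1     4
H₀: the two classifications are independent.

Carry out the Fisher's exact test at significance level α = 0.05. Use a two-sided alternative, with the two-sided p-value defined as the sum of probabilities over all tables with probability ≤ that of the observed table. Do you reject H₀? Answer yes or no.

reject H₀: no

Margins: r₁=16, r₂=5, c₁=11, c₂=10, n=21
p_obs = C(16,10)·C(5,1)/C(21,11); sum pmf over tables with pmf ≤ p_obs
p-value (two-sided) = 0.14861
At α=0.05: p ≥ α → fail to reject H₀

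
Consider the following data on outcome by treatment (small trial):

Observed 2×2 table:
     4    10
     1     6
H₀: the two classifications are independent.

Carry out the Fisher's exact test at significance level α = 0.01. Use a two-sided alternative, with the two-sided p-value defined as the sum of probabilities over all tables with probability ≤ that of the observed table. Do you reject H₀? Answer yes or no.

reject H₀: no

Margins: r₁=14, r₂=7, c₁=5, c₂=16, n=21
p_obs = C(14,4)·C(7,1)/C(21,5); sum pmf over tables with pmf ≤ p_obs
p-value (two-sided) = 0.62436
At α=0.01: p ≥ α → fail to reject H₀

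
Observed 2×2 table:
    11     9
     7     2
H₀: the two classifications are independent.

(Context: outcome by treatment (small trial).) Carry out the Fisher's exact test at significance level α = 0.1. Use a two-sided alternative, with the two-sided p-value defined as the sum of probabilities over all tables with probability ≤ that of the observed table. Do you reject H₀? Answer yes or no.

reject H₀: no

Margins: r₁=20, r₂=9, c₁=18, c₂=11, n=29
p_obs = C(20,11)·C(9,7)/C(29,18); sum pmf over tables with pmf ≤ p_obs
p-value (two-sided) = 0.41183
At α=0.1: p ≥ α → fail to reject H₀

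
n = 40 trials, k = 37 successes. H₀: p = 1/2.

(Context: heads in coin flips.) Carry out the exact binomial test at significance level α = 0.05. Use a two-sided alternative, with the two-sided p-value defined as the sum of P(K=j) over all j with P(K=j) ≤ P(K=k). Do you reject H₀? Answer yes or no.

reject H₀: yes

Exact binomial: n=40, k=37, p₀=1/2=0.5000
P(X=j) = C(n,j)·p₀^j·(1−p₀)^(n−j); p = Σ P(X=j) over j with P(X=j) ≤ P(X=37)
p-value (two-sided) = 0.00000
At α=0.05: p < α → reject H₀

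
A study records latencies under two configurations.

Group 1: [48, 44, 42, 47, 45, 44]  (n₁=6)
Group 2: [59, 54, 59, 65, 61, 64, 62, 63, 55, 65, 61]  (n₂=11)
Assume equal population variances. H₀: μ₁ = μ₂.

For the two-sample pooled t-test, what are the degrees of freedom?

degrees of freedom = 15

df = n₁ + n₂ − 2 = 6 + 11 − 2 = 15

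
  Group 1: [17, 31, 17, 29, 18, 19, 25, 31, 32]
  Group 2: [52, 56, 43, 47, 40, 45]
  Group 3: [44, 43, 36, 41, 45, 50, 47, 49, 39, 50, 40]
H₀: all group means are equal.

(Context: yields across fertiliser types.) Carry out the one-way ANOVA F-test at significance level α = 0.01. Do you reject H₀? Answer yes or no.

Group means [24.33, 47.17, 44.00], grand mean 37.923
SSB = Σnᵢ(x̄ᵢ−x̄)² = 2581.013; SSW = ΣΣ(x−x̄ᵢ)² = 742.833
MSB = 2581.013/2 = 1290.5064; MSW = 742.833/23 = 32.2971
F = MSB/MSW = 39.9573
df = (2, 23)
p-value (upper-tail) = 0.00000
At α=0.01: p < α → reject H₀

reject H₀: yes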